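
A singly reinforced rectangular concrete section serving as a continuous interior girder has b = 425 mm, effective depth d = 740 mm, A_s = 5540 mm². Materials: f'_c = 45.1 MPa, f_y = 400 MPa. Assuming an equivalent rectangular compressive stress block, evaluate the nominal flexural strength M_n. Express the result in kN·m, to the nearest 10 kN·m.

M_n ≈ 1490 kN·m

T = A_s f_y = 5540 × 400 = 2216000 N = 2216 kN.
From C = T: a = T/(0.85 f'_c b) = 2216000/(0.85 × 45.1 × 425) = 136.01 mm.
M_n = T(d − a/2) = 2216 kN × (740 − 68.005) mm = 1489.14 kN·m.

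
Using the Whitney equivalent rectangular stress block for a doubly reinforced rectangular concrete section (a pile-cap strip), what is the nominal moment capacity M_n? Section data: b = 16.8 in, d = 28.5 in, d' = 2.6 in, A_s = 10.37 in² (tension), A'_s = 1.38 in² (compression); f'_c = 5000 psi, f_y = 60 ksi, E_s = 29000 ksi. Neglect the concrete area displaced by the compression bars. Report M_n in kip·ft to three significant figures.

Assume both steels yield.
a = (A_s − A'_s) f_y/(0.85 f'_c b) = (10.37 − 1.38) × 60/(0.85 × 5 × 16.8) = 7.555 in.
c = a/β₁ = 7.555/0.8 = 9.444 in; ε'_s = 0.003(c − d')/c = 0.0022 ≥ ε_y = 0.0021, so the compression steel yields.
M_n = (A_s − A'_s) f_y (d − a/2) + A'_s f_y (d − d') = 539.4 × (28.5 − 3.7775) + 82.8 × (28.5 − 2.6) = 13335.3 + 2144.5 = 15479.8 kip·in = 15479.8/12 = 1289.98 kip·ft.

M_n ≈ 1290 kip·ft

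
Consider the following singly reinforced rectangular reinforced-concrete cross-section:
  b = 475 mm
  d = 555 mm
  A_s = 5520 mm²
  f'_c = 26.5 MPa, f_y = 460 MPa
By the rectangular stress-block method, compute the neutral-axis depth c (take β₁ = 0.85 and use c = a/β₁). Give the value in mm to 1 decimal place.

T = A_s f_y = 5520 × 460 = 2539200 N = 2539.2 kN.
Setting C = 0.85 f'_c a b equal to T: a = 2539200/(0.85 × 26.5 × 475) = 237.322 mm.
With β₁ = 0.85, c = a/β₁ = 237.322/0.85 = 279.2 mm.

c ≈ 279.2 mm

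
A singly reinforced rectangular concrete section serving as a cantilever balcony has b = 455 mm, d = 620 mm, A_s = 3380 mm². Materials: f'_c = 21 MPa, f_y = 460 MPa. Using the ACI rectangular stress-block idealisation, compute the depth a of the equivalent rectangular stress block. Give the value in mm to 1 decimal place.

T = A_s f_y = 3380 × 460 = 1554800 N = 1554.8 kN.
Setting C = 0.85 f'_c a b equal to T: a = 1554800/(0.85 × 21 × 455) = 191.4 mm.

a ≈ 191.4 mm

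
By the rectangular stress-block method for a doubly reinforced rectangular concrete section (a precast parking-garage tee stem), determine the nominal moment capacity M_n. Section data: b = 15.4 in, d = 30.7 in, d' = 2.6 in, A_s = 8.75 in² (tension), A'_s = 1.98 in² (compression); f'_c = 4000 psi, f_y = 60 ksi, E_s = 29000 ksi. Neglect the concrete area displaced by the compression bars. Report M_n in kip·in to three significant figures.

M_n ≈ 14200 kip·in

Assume both steels yield.
a = (A_s − A'_s) f_y/(0.85 f'_c b) = (8.75 − 1.98) × 60/(0.85 × 4 × 15.4) = 7.758 in.
c = a/β₁ = 7.758/0.85 = 9.127 in; ε'_s = 0.003(c − d')/c = 0.0021 ≥ ε_y = 0.0021, so the compression steel yields.
M_n = (A_s − A'_s) f_y (d − a/2) + A'_s f_y (d − d') = 406.2 × (30.7 − 3.879) + 118.8 × (30.7 − 2.6) = 10894.7 + 3338.3 = 14233.0 kip·in.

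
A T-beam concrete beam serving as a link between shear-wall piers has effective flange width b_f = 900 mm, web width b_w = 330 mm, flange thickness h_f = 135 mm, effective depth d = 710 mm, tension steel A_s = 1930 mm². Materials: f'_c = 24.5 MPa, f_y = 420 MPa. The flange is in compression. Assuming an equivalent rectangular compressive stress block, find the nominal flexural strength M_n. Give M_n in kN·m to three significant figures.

M_n ≈ 558 kN·m

Tension: T = A_s f_y = 1930 × 420 = 810600 N.
Try a within the flange: a = T/(0.85 f'_c b_f) = 810600/(0.85 × 24.5 × 900) = 43.25 mm.
Since a = 43.25 ≤ h_f = 135 mm, the stress block lies entirely in the flange; analyse as a rectangular beam of width b_f.
M_n = T(d − a/2) = 810600 × (710 − 21.625) = 558.00 × 10⁶ N·mm.
M_n = 558.00 kN·m.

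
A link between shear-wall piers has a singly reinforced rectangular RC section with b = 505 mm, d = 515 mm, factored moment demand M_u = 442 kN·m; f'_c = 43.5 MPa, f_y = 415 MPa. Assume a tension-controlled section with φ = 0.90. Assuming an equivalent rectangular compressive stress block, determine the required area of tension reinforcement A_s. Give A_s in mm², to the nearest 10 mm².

A_s ≈ 2420 mm²

M_n = M_u/φ = 442/0.90 = 491.111 kN·m.
With M_n = 0.85 f'_c a b (d − a/2), solve the quadratic for a:
a = d − √(d² − 2M_n/(0.85 f'_c b)) = 515 − √(515² − 2 × 491.111×10⁶/(0.85 × 43.5 × 505)) = 53.89 mm.
A_s = 0.85 f'_c a b / f_y = 0.85 × 43.5 × 53.89 × 505 / 415 = 2424.7 mm².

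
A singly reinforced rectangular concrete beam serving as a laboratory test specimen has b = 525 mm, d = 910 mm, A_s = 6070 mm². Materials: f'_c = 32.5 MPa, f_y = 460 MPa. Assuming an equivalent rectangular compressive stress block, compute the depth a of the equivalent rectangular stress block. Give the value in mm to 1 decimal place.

T = A_s f_y = 6070 × 460 = 2792200 N = 2792.2 kN.
Setting C = 0.85 f'_c a b equal to T: a = 2792200/(0.85 × 32.5 × 525) = 192.5 mm.

a ≈ 192.5 mm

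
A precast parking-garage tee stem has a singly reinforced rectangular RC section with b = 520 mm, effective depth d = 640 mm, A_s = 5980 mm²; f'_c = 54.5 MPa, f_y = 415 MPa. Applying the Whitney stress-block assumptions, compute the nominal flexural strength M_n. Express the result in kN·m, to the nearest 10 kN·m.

M_n ≈ 1460 kN·m

T = A_s f_y = 5980 × 415 = 2481700 N = 2481.7 kN.
From C = T: a = T/(0.85 f'_c b) = 2481700/(0.85 × 54.5 × 520) = 103.02 mm.
M_n = T(d − a/2) = 2481.7 kN × (640 − 51.51) mm = 1460.46 kN·m.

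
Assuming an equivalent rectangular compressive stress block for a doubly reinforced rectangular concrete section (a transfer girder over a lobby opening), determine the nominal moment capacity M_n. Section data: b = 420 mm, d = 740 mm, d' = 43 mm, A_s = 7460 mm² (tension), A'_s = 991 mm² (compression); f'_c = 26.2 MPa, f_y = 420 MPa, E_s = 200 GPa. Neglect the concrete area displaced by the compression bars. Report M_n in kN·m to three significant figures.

Assume both tension and compression steel yield.
Net tension couple steel: A_s − A'_s = 6469 mm².
a = (A_s − A'_s) f_y / (0.85 f'_c b) = 2716980/(0.85 × 26.2 × 420) = 290.48 mm.
c = a/β₁ = 290.48/0.85 = 341.74 mm; ε'_s = 0.003(c − d')/c = 0.0026 ≥ f_y/E_s = 0.0021, so compression steel does yield.
M_n = (A_s − A'_s) f_y (d − a/2) + A'_s f_y (d − d') = [2716980 × (740 − 145.24) + 416220 × (740 − 43)] × 10⁻⁶ = 1615.95 + 290.11 = 1906.06 kN·m.

M_n ≈ 1910 kN·m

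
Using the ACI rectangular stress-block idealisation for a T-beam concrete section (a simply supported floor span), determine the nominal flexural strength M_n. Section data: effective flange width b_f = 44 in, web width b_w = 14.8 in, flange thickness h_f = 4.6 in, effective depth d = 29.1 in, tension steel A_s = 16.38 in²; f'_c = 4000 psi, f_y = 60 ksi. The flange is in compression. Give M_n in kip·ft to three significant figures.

Tension: T = A_s f_y = 16.38 × 60 = 982.8 kips.
Try a within the flange: a = T/(0.85 f'_c b_f) = 982.8/(0.85 × 4 × 44) = 6.570 in.
a = 6.570 > h_f = 4.6 in: the block extends into the web. Split into flange-overhang and web parts.
C_f = 0.85 f'_c (b_f − b_w) h_f = 0.85 × 4 × (44 − 14.8) × 4.6 = 456.7 kips.
Remaining web compression depth: a_w = (T − C_f)/(0.85 f'_c b_w) = (982.8 − 456.7)/(0.85 × 4 × 14.8) = 10.455 in.
M_n = C_f(d − h_f/2) + (T − C_f)(d − a_w/2) = 456.7 × (29.1 − 2.3) + 526.1 × (29.1 − 5.2275) = 12239.6 + 12559.3 = 24798.9 kip·in.
M_n = 24798.9/12 = 2066.58 kip·ft.

M_n ≈ 2070 kip·ft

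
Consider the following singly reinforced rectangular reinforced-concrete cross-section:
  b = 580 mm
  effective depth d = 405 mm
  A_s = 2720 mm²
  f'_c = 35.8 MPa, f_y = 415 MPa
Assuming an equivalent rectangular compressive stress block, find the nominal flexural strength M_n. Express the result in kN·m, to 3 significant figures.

M_n ≈ 421 kN·m

T = A_s f_y = 2720 × 415 = 1128800 N = 1128.8 kN.
From C = T: a = T/(0.85 f'_c b) = 1128800/(0.85 × 35.8 × 580) = 63.96 mm.
M_n = T(d − a/2) = 1128.8 kN × (405 − 31.98) mm = 421.06 kN·m.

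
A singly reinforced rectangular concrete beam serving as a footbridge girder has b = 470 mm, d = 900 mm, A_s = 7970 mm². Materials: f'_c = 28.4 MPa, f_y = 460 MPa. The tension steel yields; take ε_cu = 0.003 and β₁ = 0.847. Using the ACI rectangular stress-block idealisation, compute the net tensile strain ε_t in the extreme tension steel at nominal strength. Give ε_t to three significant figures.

a = A_s f_y/(0.85 f'_c b) = 323.13 mm.
β₁ = 0.847, so c = a/β₁ = 323.13/0.847 = 381.50 mm.
From the linear strain diagram with ε_cu = 0.003: ε_t = 0.003 (d − c)/c = 0.003 × (900 − 381.50)/381.50 = 0.00408.
ε_t is between 0.004 and 0.005 — transition zone.

ε_t ≈ 0.00408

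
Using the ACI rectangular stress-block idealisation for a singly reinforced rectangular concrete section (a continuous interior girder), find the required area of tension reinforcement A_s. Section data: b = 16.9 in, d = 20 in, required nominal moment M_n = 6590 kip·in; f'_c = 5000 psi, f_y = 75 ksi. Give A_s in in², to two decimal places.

A_s ≈ 5.06 in²

From M_n = 0.85 f'_c a b (d − a/2):
a = d − √(d² − 2M_n/(0.85 f'_c b)) = 20 − √(20² − 2 × 6590/(0.85 × 5 × 16.9)) = 5.286 in.
A_s = 0.85 f'_c a b / f_y = 0.85 × 5 × 5.286 × 16.9 / 75 = 5.062 in².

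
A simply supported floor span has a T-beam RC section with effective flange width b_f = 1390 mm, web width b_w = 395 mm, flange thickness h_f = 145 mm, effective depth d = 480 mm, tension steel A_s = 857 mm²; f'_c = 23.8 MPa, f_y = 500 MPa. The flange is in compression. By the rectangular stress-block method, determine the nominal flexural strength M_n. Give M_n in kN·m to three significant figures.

Tension: T = A_s f_y = 857 × 500 = 428500 N.
Try a within the flange: a = T/(0.85 f'_c b_f) = 428500/(0.85 × 23.8 × 1390) = 15.24 mm.
Since a = 15.24 ≤ h_f = 145 mm, the stress block lies entirely in the flange; analyse as a rectangular beam of width b_f.
M_n = T(d − a/2) = 428500 × (480 − 7.62) = 202.41 × 10⁶ N·mm.
M_n = 202.41 kN·m.

M_n ≈ 202 kN·m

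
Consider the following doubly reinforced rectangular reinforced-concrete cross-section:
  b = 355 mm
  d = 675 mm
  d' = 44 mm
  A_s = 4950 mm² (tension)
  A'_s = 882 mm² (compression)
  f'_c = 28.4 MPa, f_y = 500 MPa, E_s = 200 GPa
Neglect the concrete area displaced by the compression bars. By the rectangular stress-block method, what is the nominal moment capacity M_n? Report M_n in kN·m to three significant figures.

M_n ≈ 1410 kN·m

Assume both tension and compression steel yield.
Net tension couple steel: A_s − A'_s = 4068 mm².
a = (A_s − A'_s) f_y / (0.85 f'_c b) = 2034000/(0.85 × 28.4 × 355) = 237.35 mm.
c = a/β₁ = 237.35/0.847 = 280.22 mm; ε'_s = 0.003(c − d')/c = 0.0025 ≥ f_y/E_s = 0.0025, so compression steel does yield.
M_n = (A_s − A'_s) f_y (d − a/2) + A'_s f_y (d − d') = [2034000 × (675 − 118.675) + 441000 × (675 − 44)] × 10⁻⁶ = 1131.57 + 278.27 = 1409.84 kN·m.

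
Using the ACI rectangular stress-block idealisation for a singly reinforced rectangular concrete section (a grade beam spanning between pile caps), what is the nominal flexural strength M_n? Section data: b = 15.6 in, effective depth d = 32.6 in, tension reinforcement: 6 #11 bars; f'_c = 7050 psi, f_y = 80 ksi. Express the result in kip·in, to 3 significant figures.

M_n ≈ 21400 kip·in

A_s = 6 × 1.56 = 9.36 in².
T = A_s f_y = 9.36 × 80 = 748.8 kips.
a = T/(0.85 f'_c b) = 748.8/(0.85 × 7.05 × 15.6) = 8.010 in.
M_n = T(d − a/2) = 748.8 × (32.6 − 4.005) = 21411.9 kip·in.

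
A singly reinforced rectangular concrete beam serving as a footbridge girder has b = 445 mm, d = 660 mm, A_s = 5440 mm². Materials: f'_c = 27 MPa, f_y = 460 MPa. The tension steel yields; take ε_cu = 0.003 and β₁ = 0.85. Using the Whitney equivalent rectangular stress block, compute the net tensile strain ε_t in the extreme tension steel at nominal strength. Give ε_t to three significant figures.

a = A_s f_y/(0.85 f'_c b) = 245.03 mm.
β₁ = 0.85, so c = a/β₁ = 245.03/0.85 = 288.27 mm.
From the linear strain diagram with ε_cu = 0.003: ε_t = 0.003 (d − c)/c = 0.003 × (660 − 288.27)/288.27 = 0.00387.
ε_t < 0.004 — the section is over-reinforced for flexure under ACI limits.

ε_t ≈ 0.00387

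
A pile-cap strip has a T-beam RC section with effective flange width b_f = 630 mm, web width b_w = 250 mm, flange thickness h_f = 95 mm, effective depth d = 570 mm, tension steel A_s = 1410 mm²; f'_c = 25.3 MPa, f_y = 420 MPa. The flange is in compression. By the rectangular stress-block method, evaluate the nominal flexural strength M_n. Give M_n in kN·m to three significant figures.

Tension: T = A_s f_y = 1410 × 420 = 592200 N.
Try a within the flange: a = T/(0.85 f'_c b_f) = 592200/(0.85 × 25.3 × 630) = 43.71 mm.
Since a = 43.71 ≤ h_f = 95 mm, the stress block lies entirely in the flange; analyse as a rectangular beam of width b_f.
M_n = T(d − a/2) = 592200 × (570 − 21.855) = 324.61 × 10⁶ N·mm.
M_n = 324.61 kN·m.

M_n ≈ 325 kN·m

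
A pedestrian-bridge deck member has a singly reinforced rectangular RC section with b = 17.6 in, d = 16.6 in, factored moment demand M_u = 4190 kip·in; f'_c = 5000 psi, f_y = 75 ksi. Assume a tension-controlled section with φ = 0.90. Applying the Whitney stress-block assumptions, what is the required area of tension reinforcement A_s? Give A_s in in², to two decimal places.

M_n = M_u/φ = 4190/0.90 = 4655.56 kip·in.
From M_n = 0.85 f'_c a b (d − a/2):
a = d − √(d² − 2M_n/(0.85 f'_c b)) = 16.6 − √(16.6² − 2 × 4655.56/(0.85 × 5 × 17.6)) = 4.309 in.
A_s = 0.85 f'_c a b / f_y = 0.85 × 5 × 4.309 × 17.6 / 75 = 4.298 in².

A_s ≈ 4.30 in²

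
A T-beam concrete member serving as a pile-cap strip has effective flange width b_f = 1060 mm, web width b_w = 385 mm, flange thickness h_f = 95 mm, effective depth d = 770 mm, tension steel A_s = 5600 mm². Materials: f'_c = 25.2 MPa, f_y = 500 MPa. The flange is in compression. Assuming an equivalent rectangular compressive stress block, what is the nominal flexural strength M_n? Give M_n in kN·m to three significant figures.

M_n ≈ 1970 kN·m

Tension: T = A_s f_y = 5600 × 500 = 2800000 N.
Try a within the flange: a = T/(0.85 f'_c b_f) = 2800000/(0.85 × 25.2 × 1060) = 123.32 mm.
a = 123.32 > h_f = 95 mm: the block extends into the web. Split into flange-overhang and web parts.
C_f = 0.85 f'_c (b_f − b_w) h_f = 0.85 × 25.2 × (1060 − 385) × 95 = 1373558 N.
Remaining web compression depth: a_w = (T − C_f)/(0.85 f'_c b_w) = (2800000 − 1373558)/(0.85 × 25.2 × 385) = 172.97 mm.
M_n = C_f(d − h_f/2) + (T − C_f)(d − a_w/2) = 1373558 × (770 − 47.5) + 1426442 × (770 − 86.485) = 992.40 + 974.99 = 1967.39 × 10⁶ N·mm.
M_n = 1967.39 kN·m.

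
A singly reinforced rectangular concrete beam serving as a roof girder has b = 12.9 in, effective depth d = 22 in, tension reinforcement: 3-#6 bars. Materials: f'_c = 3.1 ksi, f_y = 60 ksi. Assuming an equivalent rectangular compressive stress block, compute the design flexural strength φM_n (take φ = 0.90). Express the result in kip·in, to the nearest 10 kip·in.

φM_n ≈ 1490 kip·in

A_s = 3 × 0.44 = 1.32 in².
T = A_s f_y = 1.32 × 60 = 79.2 kips.
a = T/(0.85 f'_c b) = 79.2/(0.85 × 3.1 × 12.9) = 2.330 in.
M_n = T(d − a/2) = 79.2 × (22 − 1.165) = 1650.1 kip·in.
φM_n = 0.90 × 1650.1 = 1485.1 kip·in.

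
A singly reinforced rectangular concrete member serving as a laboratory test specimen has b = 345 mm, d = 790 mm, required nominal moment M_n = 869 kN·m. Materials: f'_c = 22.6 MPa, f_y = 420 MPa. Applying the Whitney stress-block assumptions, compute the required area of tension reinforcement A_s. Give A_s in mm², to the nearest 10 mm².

With M_n = 0.85 f'_c a b (d − a/2), solve the quadratic for a:
a = d − √(d² − 2M_n/(0.85 f'_c b)) = 790 − √(790² − 2 × 869×10⁶/(0.85 × 22.6 × 345)) = 188.45 mm.
A_s = 0.85 f'_c a b / f_y = 0.85 × 22.6 × 188.45 × 345 / 420 = 2973.7 mm².

A_s ≈ 2970 mm²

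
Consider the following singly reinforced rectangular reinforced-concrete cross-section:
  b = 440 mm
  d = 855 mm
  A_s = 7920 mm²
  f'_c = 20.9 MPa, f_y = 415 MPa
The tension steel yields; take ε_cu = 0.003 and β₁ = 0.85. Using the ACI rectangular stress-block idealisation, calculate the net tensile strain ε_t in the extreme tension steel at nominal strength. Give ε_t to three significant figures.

a = A_s f_y/(0.85 f'_c b) = 420.49 mm.
β₁ = 0.85, so c = a/β₁ = 420.49/0.85 = 494.69 mm.
From the linear strain diagram with ε_cu = 0.003: ε_t = 0.003 (d − c)/c = 0.003 × (855 − 494.69)/494.69 = 0.00219.
ε_t < 0.004 — the section is over-reinforced for flexure under ACI limits.

ε_t ≈ 0.00219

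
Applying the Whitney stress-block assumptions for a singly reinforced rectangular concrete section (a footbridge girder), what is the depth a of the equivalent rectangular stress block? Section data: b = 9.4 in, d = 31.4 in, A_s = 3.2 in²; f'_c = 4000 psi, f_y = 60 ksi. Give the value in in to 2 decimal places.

T = A_s f_y = 3.2 × 60 = 192 kips.
a = T/(0.85 f'_c b) = 192/(0.85 × 4 × 9.4) = 6.01 in.

a ≈ 6.01 in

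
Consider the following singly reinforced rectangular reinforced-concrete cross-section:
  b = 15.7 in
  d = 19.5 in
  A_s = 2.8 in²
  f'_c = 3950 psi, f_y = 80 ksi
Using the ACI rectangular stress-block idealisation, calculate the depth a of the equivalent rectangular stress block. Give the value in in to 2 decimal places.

T = A_s f_y = 2.8 × 80 = 224 kips.
a = T/(0.85 f'_c b) = 224/(0.85 × 3.95 × 15.7) = 4.25 in.

a ≈ 4.25 in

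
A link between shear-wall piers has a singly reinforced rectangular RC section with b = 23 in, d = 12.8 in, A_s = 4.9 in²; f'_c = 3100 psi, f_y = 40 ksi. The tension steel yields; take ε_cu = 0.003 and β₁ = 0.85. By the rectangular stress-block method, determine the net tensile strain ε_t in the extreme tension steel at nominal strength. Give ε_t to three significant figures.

ε_t ≈ 0.00709

a = A_s f_y/(0.85 f'_c b) = 3.234 in.
β₁ = 0.85, so c = a/β₁ = 3.234/0.85 = 3.805 in.
From the linear strain diagram with ε_cu = 0.003: ε_t = 0.003 (d − c)/c = 0.003 × (12.8 − 3.805)/3.805 = 0.00709.
Since ε_t ≥ 0.005, the section is tension-controlled.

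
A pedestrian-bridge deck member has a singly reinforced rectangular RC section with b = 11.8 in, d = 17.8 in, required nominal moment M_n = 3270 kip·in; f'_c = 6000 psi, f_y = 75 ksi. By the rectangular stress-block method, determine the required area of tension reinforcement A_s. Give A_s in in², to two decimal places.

A_s ≈ 2.71 in²

From M_n = 0.85 f'_c a b (d − a/2):
a = d − √(d² − 2M_n/(0.85 f'_c b)) = 17.8 − √(17.8² − 2 × 3270/(0.85 × 6 × 11.8)) = 3.372 in.
A_s = 0.85 f'_c a b / f_y = 0.85 × 6 × 3.372 × 11.8 / 75 = 2.706 in².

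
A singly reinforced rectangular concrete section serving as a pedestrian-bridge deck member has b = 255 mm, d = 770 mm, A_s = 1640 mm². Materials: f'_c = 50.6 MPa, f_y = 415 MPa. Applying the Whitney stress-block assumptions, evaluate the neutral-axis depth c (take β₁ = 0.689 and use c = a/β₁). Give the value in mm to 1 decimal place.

c ≈ 90.1 mm

T = A_s f_y = 1640 × 415 = 680600 N = 680.6 kN.
Setting C = 0.85 f'_c a b equal to T: a = 680600/(0.85 × 50.6 × 255) = 62.056 mm.
With β₁ = 0.689, c = a/β₁ = 62.056/0.689 = 90.1 mm.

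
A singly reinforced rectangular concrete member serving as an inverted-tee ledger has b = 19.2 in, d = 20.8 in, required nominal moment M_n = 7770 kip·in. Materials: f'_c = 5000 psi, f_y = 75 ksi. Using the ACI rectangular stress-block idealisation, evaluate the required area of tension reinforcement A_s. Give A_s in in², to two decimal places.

From M_n = 0.85 f'_c a b (d − a/2):
a = d − √(d² − 2M_n/(0.85 f'_c b)) = 20.8 − √(20.8² − 2 × 7770/(0.85 × 5 × 19.2)) = 5.237 in.
A_s = 0.85 f'_c a b / f_y = 0.85 × 5 × 5.237 × 19.2 / 75 = 5.698 in².

A_s ≈ 5.70 in²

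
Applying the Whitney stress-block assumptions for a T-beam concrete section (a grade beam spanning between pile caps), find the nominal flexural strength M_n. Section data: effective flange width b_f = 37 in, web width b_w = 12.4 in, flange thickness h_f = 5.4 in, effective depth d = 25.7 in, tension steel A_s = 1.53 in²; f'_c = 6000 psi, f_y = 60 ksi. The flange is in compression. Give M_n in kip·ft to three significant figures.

Tension: T = A_s f_y = 1.53 × 60 = 91.8 kips.
Try a within the flange: a = T/(0.85 f'_c b_f) = 91.8/(0.85 × 6 × 37) = 0.486 in.
Since a = 0.486 ≤ h_f = 5.4 in, the stress block lies entirely in the flange; analyse as a rectangular beam of width b_f.
M_n = T(d − a/2) = 91.8 × (25.7 − 0.243) = 2337.0 kip·in.
M_n = 2337.0/12 = 194.75 kip·ft.

M_n ≈ 195 kip·ft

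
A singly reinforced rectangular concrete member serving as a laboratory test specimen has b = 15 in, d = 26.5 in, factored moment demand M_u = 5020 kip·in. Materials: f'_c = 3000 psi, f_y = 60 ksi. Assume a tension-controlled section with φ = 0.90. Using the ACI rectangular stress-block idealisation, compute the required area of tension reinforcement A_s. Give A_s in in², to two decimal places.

A_s ≈ 3.98 in²

M_n = M_u/φ = 5020/0.90 = 5577.78 kip·in.
From M_n = 0.85 f'_c a b (d − a/2):
a = d − √(d² − 2M_n/(0.85 f'_c b)) = 26.5 − √(26.5² − 2 × 5577.78/(0.85 × 3 × 15)) = 6.237 in.
A_s = 0.85 f'_c a b / f_y = 0.85 × 3 × 6.237 × 15 / 60 = 3.976 in².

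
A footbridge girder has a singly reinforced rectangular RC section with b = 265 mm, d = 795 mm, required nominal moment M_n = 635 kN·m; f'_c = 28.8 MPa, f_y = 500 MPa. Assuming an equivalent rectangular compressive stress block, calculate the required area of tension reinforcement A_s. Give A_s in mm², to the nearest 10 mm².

With M_n = 0.85 f'_c a b (d − a/2), solve the quadratic for a:
a = d − √(d² − 2M_n/(0.85 f'_c b)) = 795 − √(795² − 2 × 635×10⁶/(0.85 × 28.8 × 265)) = 134.50 mm.
A_s = 0.85 f'_c a b / f_y = 0.85 × 28.8 × 134.50 × 265 / 500 = 1745.1 mm².

A_s ≈ 1750 mm²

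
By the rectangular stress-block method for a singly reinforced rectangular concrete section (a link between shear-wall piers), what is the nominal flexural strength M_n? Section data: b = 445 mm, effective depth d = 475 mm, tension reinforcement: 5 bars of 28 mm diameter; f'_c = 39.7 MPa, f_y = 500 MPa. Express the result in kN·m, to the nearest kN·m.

M_n ≈ 653 kN·m

A_s = 5 × 616 = 3080 mm².
T = A_s f_y = 3080 × 500 = 1540000 N = 1540 kN.
From C = T: a = T/(0.85 f'_c b) = 1540000/(0.85 × 39.7 × 445) = 102.55 mm.
M_n = T(d − a/2) = 1540 kN × (475 − 51.275) mm = 652.54 kN·m.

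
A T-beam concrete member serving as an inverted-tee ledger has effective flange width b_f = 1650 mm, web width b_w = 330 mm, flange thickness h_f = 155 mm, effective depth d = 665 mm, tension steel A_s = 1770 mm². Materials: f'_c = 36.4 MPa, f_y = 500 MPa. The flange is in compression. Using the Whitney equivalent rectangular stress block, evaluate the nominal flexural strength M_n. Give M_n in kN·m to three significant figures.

M_n ≈ 581 kN·m

Tension: T = A_s f_y = 1770 × 500 = 885000 N.
Try a within the flange: a = T/(0.85 f'_c b_f) = 885000/(0.85 × 36.4 × 1650) = 17.34 mm.
Since a = 17.34 ≤ h_f = 155 mm, the stress block lies entirely in the flange; analyse as a rectangular beam of width b_f.
M_n = T(d − a/2) = 885000 × (665 − 8.67) = 580.85 × 10⁶ N·mm.
M_n = 580.85 kN·m.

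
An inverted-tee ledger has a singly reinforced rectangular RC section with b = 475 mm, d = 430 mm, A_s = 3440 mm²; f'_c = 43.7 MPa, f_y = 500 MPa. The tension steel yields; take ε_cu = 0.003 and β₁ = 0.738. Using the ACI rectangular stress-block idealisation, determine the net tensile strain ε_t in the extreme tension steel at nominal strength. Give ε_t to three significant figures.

a = A_s f_y/(0.85 f'_c b) = 97.48 mm.
β₁ = 0.738, so c = a/β₁ = 97.48/0.738 = 132.09 mm.
From the linear strain diagram with ε_cu = 0.003: ε_t = 0.003 (d − c)/c = 0.003 × (430 − 132.09)/132.09 = 0.00677.
Since ε_t ≥ 0.005, the section is tension-controlled.

ε_t ≈ 0.00677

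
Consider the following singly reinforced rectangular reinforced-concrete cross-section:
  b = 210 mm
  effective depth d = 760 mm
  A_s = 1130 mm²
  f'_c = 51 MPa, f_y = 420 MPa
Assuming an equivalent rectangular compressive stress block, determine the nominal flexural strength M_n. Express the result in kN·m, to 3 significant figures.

T = A_s f_y = 1130 × 420 = 474600 N = 474.6 kN.
From C = T: a = T/(0.85 f'_c b) = 474600/(0.85 × 51 × 210) = 52.13 mm.
M_n = T(d − a/2) = 474.6 kN × (760 − 26.065) mm = 348.33 kN·m.

M_n ≈ 348 kN·m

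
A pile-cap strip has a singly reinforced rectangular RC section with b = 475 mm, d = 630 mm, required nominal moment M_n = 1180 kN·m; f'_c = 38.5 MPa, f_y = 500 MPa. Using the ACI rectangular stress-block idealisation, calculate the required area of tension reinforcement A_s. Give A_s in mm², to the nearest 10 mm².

A_s ≈ 4200 mm²

With M_n = 0.85 f'_c a b (d − a/2), solve the quadratic for a:
a = d − √(d² − 2M_n/(0.85 f'_c b)) = 630 − √(630² − 2 × 1180×10⁶/(0.85 × 38.5 × 475)) = 134.95 mm.
A_s = 0.85 f'_c a b / f_y = 0.85 × 38.5 × 134.95 × 475 / 500 = 4195.4 mm².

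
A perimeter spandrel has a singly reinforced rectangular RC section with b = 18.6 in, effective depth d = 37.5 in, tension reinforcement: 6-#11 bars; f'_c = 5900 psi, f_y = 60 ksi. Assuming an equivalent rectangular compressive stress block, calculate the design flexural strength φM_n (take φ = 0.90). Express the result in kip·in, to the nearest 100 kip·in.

A_s = 6 × 1.56 = 9.36 in².
T = A_s f_y = 9.36 × 60 = 561.6 kips.
a = T/(0.85 f'_c b) = 561.6/(0.85 × 5.9 × 18.6) = 6.021 in.
M_n = T(d − a/2) = 561.6 × (37.5 − 3.0105) = 19369.3 kip·in.
φM_n = 0.90 × 19369.3 = 17432.4 kip·in.

φM_n ≈ 17400 kip·in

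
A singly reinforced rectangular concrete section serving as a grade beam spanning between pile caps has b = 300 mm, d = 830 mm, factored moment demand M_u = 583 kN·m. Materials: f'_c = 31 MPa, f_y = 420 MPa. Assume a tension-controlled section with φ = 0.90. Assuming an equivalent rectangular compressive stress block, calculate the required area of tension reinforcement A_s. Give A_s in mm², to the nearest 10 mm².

A_s ≈ 1980 mm²

M_n = M_u/φ = 583/0.90 = 647.778 kN·m.
With M_n = 0.85 f'_c a b (d − a/2), solve the quadratic for a:
a = d − √(d² − 2M_n/(0.85 f'_c b)) = 830 − √(830² − 2 × 647.778×10⁶/(0.85 × 31 × 300)) = 105.42 mm.
A_s = 0.85 f'_c a b / f_y = 0.85 × 31 × 105.42 × 300 / 420 = 1984.2 mm².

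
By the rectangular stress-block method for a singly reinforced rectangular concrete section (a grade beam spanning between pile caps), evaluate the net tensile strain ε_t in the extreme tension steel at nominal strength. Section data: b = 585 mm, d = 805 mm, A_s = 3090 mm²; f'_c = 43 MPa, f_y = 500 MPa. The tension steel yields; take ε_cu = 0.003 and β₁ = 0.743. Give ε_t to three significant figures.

a = A_s f_y/(0.85 f'_c b) = 72.26 mm.
β₁ = 0.743, so c = a/β₁ = 72.26/0.743 = 97.25 mm.
From the linear strain diagram with ε_cu = 0.003: ε_t = 0.003 (d − c)/c = 0.003 × (805 − 97.25)/97.25 = 0.0218.
Since ε_t ≥ 0.005, the section is tension-controlled.

ε_t ≈ 0.0218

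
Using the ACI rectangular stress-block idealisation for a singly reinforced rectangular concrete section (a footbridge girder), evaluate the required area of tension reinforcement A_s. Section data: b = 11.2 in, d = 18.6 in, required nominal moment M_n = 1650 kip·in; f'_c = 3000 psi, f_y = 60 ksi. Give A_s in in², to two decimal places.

From M_n = 0.85 f'_c a b (d − a/2):
a = d − √(d² − 2M_n/(0.85 f'_c b)) = 18.6 − √(18.6² − 2 × 1650/(0.85 × 3 × 11.2)) = 3.421 in.
A_s = 0.85 f'_c a b / f_y = 0.85 × 3 × 3.421 × 11.2 / 60 = 1.628 in².

A_s ≈ 1.63 in²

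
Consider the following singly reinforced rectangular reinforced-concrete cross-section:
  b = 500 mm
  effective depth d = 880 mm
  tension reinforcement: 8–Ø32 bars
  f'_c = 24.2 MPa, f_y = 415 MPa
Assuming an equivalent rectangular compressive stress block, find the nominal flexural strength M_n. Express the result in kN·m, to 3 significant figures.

M_n ≈ 2000 kN·m

A_s = 8 × 804 = 6432 mm².
T = A_s f_y = 6432 × 415 = 2669280 N = 2669.28 kN.
From C = T: a = T/(0.85 f'_c b) = 2669280/(0.85 × 24.2 × 500) = 259.53 mm.
M_n = T(d − a/2) = 2669.28 kN × (880 − 129.765) mm = 2002.59 kN·m.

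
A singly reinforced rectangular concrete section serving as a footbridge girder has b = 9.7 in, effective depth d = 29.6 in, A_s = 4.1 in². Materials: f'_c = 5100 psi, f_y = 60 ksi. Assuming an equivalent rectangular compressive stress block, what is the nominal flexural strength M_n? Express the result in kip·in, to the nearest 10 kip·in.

M_n ≈ 6560 kip·in

T = A_s f_y = 4.1 × 60 = 246 kips.
a = T/(0.85 f'_c b) = 246/(0.85 × 5.1 × 9.7) = 5.850 in.
M_n = T(d − a/2) = 246 × (29.6 − 2.925) = 6562.1 kip·in.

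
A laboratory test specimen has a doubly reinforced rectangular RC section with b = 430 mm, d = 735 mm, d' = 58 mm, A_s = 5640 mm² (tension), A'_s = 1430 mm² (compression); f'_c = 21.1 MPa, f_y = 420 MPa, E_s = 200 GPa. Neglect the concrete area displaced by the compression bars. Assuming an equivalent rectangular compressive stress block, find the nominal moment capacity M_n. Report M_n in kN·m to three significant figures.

M_n ≈ 1500 kN·m

Assume both tension and compression steel yield.
Net tension couple steel: A_s − A'_s = 4210 mm².
a = (A_s − A'_s) f_y / (0.85 f'_c b) = 1768200/(0.85 × 21.1 × 430) = 229.28 mm.
c = a/β₁ = 229.28/0.85 = 269.74 mm; ε'_s = 0.003(c − d')/c = 0.0024 ≥ f_y/E_s = 0.0021, so compression steel does yield.
M_n = (A_s − A'_s) f_y (d − a/2) + A'_s f_y (d − d') = [1768200 × (735 − 114.64) + 600600 × (735 − 58)] × 10⁻⁶ = 1096.92 + 406.61 = 1503.53 kN·m.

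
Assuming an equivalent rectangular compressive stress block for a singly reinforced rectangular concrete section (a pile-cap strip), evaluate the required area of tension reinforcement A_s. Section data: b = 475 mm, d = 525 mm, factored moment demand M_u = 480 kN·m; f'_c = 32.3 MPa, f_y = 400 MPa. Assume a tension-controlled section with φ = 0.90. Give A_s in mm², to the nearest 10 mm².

A_s ≈ 2760 mm²

M_n = M_u/φ = 480/0.90 = 533.333 kN·m.
With M_n = 0.85 f'_c a b (d − a/2), solve the quadratic for a:
a = d − √(d² − 2M_n/(0.85 f'_c b)) = 525 − √(525² − 2 × 533.333×10⁶/(0.85 × 32.3 × 475)) = 84.74 mm.
A_s = 0.85 f'_c a b / f_y = 0.85 × 32.3 × 84.74 × 475 / 400 = 2762.8 mm².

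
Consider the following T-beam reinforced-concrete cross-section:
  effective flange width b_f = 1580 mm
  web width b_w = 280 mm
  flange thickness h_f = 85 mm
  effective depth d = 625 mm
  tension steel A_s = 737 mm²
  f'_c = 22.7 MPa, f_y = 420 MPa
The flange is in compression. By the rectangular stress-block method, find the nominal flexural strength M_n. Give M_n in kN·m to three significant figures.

M_n ≈ 192 kN·m

Tension: T = A_s f_y = 737 × 420 = 309540 N.
Try a within the flange: a = T/(0.85 f'_c b_f) = 309540/(0.85 × 22.7 × 1580) = 10.15 mm.
Since a = 10.15 ≤ h_f = 85 mm, the stress block lies entirely in the flange; analyse as a rectangular beam of width b_f.
M_n = T(d − a/2) = 309540 × (625 − 5.075) = 191.89 × 10⁶ N·mm.
M_n = 191.89 kN·m.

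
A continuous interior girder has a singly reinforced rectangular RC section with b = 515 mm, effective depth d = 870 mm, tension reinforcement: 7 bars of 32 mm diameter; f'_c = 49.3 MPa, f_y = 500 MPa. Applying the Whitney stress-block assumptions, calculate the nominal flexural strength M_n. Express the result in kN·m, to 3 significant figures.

M_n ≈ 2260 kN·m

A_s = 7 × 804 = 5628 mm².
T = A_s f_y = 5628 × 500 = 2814000 N = 2814 kN.
From C = T: a = T/(0.85 f'_c b) = 2814000/(0.85 × 49.3 × 515) = 130.39 mm.
M_n = T(d − a/2) = 2814 kN × (870 − 65.195) mm = 2264.72 kN·m.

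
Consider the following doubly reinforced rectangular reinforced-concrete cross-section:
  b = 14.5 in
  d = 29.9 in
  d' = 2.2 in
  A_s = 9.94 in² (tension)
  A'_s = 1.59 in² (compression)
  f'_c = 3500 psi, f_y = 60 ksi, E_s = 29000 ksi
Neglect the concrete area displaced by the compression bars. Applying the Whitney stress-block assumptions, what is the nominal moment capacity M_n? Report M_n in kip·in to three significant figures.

Assume both steels yield.
a = (A_s − A'_s) f_y/(0.85 f'_c b) = (9.94 − 1.59) × 60/(0.85 × 3.5 × 14.5) = 11.614 in.
c = a/β₁ = 11.614/0.85 = 13.664 in; ε'_s = 0.003(c − d')/c = 0.0025 ≥ ε_y = 0.0021, so the compression steel yields.
M_n = (A_s − A'_s) f_y (d − a/2) + A'_s f_y (d − d') = 501 × (29.9 − 5.807) + 95.4 × (29.9 − 2.2) = 12070.6 + 2642.6 = 14713.2 kip·in.

M_n ≈ 14700 kip·in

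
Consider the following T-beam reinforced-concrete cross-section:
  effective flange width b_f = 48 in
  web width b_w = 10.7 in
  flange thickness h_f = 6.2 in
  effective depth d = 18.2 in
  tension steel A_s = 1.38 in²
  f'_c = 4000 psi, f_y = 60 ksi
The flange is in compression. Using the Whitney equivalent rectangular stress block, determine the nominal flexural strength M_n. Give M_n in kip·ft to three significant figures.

M_n ≈ 124 kip·ft

Tension: T = A_s f_y = 1.38 × 60 = 82.8 kips.
Try a within the flange: a = T/(0.85 f'_c b_f) = 82.8/(0.85 × 4 × 48) = 0.507 in.
Since a = 0.507 ≤ h_f = 6.2 in, the stress block lies entirely in the flange; analyse as a rectangular beam of width b_f.
M_n = T(d − a/2) = 82.8 × (18.2 − 0.2535) = 1486.0 kip·in.
M_n = 1486.0/12 = 123.83 kip·ft.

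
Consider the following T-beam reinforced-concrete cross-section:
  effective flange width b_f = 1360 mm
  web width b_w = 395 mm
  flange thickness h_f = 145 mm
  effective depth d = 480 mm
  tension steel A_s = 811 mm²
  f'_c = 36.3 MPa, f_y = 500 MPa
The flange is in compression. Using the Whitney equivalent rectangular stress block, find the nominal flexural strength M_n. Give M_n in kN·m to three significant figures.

Tension: T = A_s f_y = 811 × 500 = 405500 N.
Try a within the flange: a = T/(0.85 f'_c b_f) = 405500/(0.85 × 36.3 × 1360) = 9.66 mm.
Since a = 9.66 ≤ h_f = 145 mm, the stress block lies entirely in the flange; analyse as a rectangular beam of width b_f.
M_n = T(d − a/2) = 405500 × (480 − 4.83) = 192.68 × 10⁶ N·mm.
M_n = 192.68 kN·m.

M_n ≈ 193 kN·m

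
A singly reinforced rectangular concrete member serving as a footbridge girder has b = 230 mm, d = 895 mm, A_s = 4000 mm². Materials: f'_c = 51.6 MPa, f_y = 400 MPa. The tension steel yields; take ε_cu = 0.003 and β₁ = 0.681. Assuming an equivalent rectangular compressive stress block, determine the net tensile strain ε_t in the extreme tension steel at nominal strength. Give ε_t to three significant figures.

a = A_s f_y/(0.85 f'_c b) = 158.61 mm.
β₁ = 0.681, so c = a/β₁ = 158.61/0.681 = 232.91 mm.
From the linear strain diagram with ε_cu = 0.003: ε_t = 0.003 (d − c)/c = 0.003 × (895 − 232.91)/232.91 = 0.00853.
Since ε_t ≥ 0.005, the section is tension-controlled.

ε_t ≈ 0.00853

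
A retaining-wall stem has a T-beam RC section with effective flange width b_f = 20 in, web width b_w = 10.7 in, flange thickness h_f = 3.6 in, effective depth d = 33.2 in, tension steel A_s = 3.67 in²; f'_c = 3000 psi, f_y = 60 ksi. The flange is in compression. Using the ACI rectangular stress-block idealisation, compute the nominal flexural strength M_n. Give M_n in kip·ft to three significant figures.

Tension: T = A_s f_y = 3.67 × 60 = 220.2 kips.
Try a within the flange: a = T/(0.85 f'_c b_f) = 220.2/(0.85 × 3 × 20) = 4.318 in.
a = 4.318 > h_f = 3.6 in: the block extends into the web. Split into flange-overhang and web parts.
C_f = 0.85 f'_c (b_f − b_w) h_f = 0.85 × 3 × (20 − 10.7) × 3.6 = 85.4 kips.
Remaining web compression depth: a_w = (T − C_f)/(0.85 f'_c b_w) = (220.2 − 85.4)/(0.85 × 3 × 10.7) = 4.940 in.
M_n = C_f(d − h_f/2) + (T − C_f)(d − a_w/2) = 85.4 × (33.2 − 1.8) + 134.8 × (33.2 − 2.47) = 2681.6 + 4142.4 = 6824.0 kip·in.
M_n = 6824.0/12 = 568.67 kip·ft.

M_n ≈ 569 kip·ft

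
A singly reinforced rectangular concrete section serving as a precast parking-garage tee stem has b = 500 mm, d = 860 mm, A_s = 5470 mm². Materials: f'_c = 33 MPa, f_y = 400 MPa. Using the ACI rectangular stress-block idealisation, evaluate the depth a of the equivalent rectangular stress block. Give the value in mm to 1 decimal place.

T = A_s f_y = 5470 × 400 = 2188000 N = 2188 kN.
Setting C = 0.85 f'_c a b equal to T: a = 2188000/(0.85 × 33 × 500) = 156.0 mm.

a ≈ 156.0 mm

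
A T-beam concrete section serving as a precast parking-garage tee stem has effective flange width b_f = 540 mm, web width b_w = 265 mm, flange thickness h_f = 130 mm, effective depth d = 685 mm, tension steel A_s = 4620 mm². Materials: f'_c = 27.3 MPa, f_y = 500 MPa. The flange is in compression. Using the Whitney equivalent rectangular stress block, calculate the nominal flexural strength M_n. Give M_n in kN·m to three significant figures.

M_n ≈ 1350 kN·m

Tension: T = A_s f_y = 4620 × 500 = 2310000 N.
Try a within the flange: a = T/(0.85 f'_c b_f) = 2310000/(0.85 × 27.3 × 540) = 184.35 mm.
a = 184.35 > h_f = 130 mm: the block extends into the web. Split into flange-overhang and web parts.
C_f = 0.85 f'_c (b_f − b_w) h_f = 0.85 × 27.3 × (540 − 265) × 130 = 829579 N.
Remaining web compression depth: a_w = (T − C_f)/(0.85 f'_c b_w) = (2310000 − 829579)/(0.85 × 27.3 × 265) = 240.75 mm.
M_n = C_f(d − h_f/2) + (T − C_f)(d − a_w/2) = 829579 × (685 − 65) + 1480421 × (685 − 120.375) = 514.34 + 835.88 = 1350.22 × 10⁶ N·mm.
M_n = 1350.22 kN·m.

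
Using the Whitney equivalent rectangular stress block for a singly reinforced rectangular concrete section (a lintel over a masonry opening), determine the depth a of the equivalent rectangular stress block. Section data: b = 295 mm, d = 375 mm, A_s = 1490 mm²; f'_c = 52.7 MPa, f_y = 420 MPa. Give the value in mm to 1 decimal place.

T = A_s f_y = 1490 × 420 = 625800 N = 625.8 kN.
Setting C = 0.85 f'_c a b equal to T: a = 625800/(0.85 × 52.7 × 295) = 47.4 mm.

a ≈ 47.4 mm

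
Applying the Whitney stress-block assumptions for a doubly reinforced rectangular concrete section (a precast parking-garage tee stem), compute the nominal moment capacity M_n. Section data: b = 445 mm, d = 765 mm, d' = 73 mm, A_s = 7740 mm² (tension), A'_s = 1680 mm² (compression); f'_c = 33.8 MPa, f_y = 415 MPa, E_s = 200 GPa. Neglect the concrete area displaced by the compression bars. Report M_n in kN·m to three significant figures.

Assume both tension and compression steel yield.
Net tension couple steel: A_s − A'_s = 6060 mm².
a = (A_s − A'_s) f_y / (0.85 f'_c b) = 2514900/(0.85 × 33.8 × 445) = 196.71 mm.
c = a/β₁ = 196.71/0.809 = 243.15 mm; ε'_s = 0.003(c − d')/c = 0.0021 ≥ f_y/E_s = 0.0021, so compression steel does yield.
M_n = (A_s − A'_s) f_y (d − a/2) + A'_s f_y (d − d') = [2514900 × (765 − 98.355) + 697200 × (765 − 73)] × 10⁻⁶ = 1676.55 + 482.46 = 2159.01 kN·m.

M_n ≈ 2160 kN·m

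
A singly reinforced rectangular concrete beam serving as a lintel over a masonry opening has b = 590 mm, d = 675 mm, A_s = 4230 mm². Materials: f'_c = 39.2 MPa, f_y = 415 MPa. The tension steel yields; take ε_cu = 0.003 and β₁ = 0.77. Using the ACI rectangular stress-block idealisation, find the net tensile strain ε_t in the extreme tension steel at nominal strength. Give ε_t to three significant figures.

ε_t ≈ 0.0145

a = A_s f_y/(0.85 f'_c b) = 89.30 mm.
β₁ = 0.77, so c = a/β₁ = 89.30/0.77 = 115.97 mm.
From the linear strain diagram with ε_cu = 0.003: ε_t = 0.003 (d − c)/c = 0.003 × (675 − 115.97)/115.97 = 0.0145.
Since ε_t ≥ 0.005, the section is tension-controlled.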